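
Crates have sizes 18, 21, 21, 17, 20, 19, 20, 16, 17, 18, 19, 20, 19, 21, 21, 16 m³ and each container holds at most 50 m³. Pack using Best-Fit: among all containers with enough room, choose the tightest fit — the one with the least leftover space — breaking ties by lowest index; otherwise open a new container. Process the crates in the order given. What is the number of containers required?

8

Put 18 m³ in container 1; 32 m³ remain.
Put 21 m³ in container 1; 11 m³ remain.
Put 21 m³ in container 2; 29 m³ remain.
Put 17 m³ in container 2; 12 m³ remain.
Put 20 m³ in container 3; 30 m³ remain.
Put 19 m³ in container 3; 11 m³ remain.
Put 20 m³ in container 4; 30 m³ remain.
Put 16 m³ in container 4; 14 m³ remain.
Put 17 m³ in container 5; 33 m³ remain.
Put 18 m³ in container 5; 15 m³ remain.
Put 19 m³ in container 6; 31 m³ remain.
Put 20 m³ in container 6; 11 m³ remain.
Put 19 m³ in container 7; 31 m³ remain.
Put 21 m³ in container 7; 10 m³ remain.
Put 21 m³ in container 8; 29 m³ remain.
Put 16 m³ in container 8; 13 m³ remain.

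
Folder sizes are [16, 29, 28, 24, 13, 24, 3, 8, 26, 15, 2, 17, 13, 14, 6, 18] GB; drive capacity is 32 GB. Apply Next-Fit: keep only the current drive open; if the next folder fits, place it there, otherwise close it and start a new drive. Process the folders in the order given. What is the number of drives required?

Put 16 GB in drive 1; 16 GB remain.
Put 29 GB in drive 2; 3 GB remain.
Put 28 GB in drive 3; 4 GB remain.
Put 24 GB in drive 4; 8 GB remain.
Put 13 GB in drive 5; 19 GB remain.
Put 24 GB in drive 6; 8 GB remain.
Put 3 GB in drive 6; 5 GB remain.
Put 8 GB in drive 7; 24 GB remain.
Put 26 GB in drive 8; 6 GB remain.
Put 15 GB in drive 9; 17 GB remain.
Put 2 GB in drive 9; 15 GB remain.
Put 17 GB in drive 10; 15 GB remain.
Put 13 GB in drive 10; 2 GB remain.
Put 14 GB in drive 11; 18 GB remain.
Put 6 GB in drive 11; 12 GB remain.
Put 18 GB in drive 12; 14 GB remain.

12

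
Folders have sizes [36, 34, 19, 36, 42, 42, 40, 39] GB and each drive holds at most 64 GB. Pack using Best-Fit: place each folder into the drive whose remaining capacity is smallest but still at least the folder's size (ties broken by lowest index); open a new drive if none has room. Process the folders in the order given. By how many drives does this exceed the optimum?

Best-Fit: [36,19] [34] [36] [42] [42] [40] [39] → 7 drives.
7 folders exceed 32 GB (half the capacity), and no two of those can share a drive, so at least 7 drives are needed.
So 7 is already optimal.

0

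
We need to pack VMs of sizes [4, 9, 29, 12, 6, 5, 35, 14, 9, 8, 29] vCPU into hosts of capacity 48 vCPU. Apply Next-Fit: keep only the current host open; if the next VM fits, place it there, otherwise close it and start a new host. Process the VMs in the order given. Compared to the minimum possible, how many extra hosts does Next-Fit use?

Next-Fit: [4,9,29] [12,6,5] [35] [14,9,8] [29] → 5 hosts.
Total size 160 vCPU; any packing needs at least ⌈160/48⌉ = 4 hosts.
An optimal packing achieves that bound: [35,12] [29,14,5] [29,9,9] [8,6,4] → 4 hosts.
Excess: 5 − 4 = 1.

1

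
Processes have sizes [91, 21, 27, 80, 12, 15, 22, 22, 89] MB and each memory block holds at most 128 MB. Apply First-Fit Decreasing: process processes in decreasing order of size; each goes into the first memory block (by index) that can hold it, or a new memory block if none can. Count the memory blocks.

Sorted descending: 91, 89, 80, 27, 22, 22, 21, 15, 12.
Put 91 MB in memory block 1; 37 MB remain.
Put 89 MB in memory block 2; 39 MB remain.
Put 80 MB in memory block 3; 48 MB remain.
Put 27 MB in memory block 1; 10 MB remain.
Put 22 MB in memory block 2; 17 MB remain.
Put 22 MB in memory block 3; 26 MB remain.
Put 21 MB in memory block 3; 5 MB remain.
Put 15 MB in memory block 2; 2 MB remain.
Put 12 MB in memory block 4; 116 MB remain.
Final memory blocks: [91,27] [89,22,15] [80,22,21] [12].

4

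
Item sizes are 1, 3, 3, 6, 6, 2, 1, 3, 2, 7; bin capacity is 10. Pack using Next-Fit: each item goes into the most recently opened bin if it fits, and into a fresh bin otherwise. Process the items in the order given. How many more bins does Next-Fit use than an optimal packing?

Next-Fit: [1,3,3] [6] [6,2,1] [3,2] [7] → 5 bins.
Total size 34; any packing needs at least ⌈34/10⌉ = 4 bins.
An optimal packing achieves that bound: [7,3] [6,3,1] [6,3,1] [2,2] → 4 bins.
Excess: 5 − 4 = 1.

1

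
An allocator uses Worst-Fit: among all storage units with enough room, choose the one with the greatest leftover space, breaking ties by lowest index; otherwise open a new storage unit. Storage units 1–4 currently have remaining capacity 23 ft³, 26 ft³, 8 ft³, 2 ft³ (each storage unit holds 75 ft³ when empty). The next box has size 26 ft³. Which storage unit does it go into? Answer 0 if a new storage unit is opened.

Storage units with room: storage unit 2 (26 ft³).
Most room is storage unit 2 with 26 ft³ free.

2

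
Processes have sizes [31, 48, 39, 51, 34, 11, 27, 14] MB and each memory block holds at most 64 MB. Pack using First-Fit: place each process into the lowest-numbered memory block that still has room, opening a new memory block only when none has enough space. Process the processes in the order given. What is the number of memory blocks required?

5 memory blocks

memory block 1: place 31 MB, 33 MB left
memory block 2: place 48 MB, 16 MB left
memory block 3: place 39 MB, 25 MB left
memory block 4: place 51 MB, 13 MB left
memory block 5: place 34 MB, 30 MB left
memory block 1: place 11 MB, 22 MB left
memory block 5: place 27 MB, 3 MB left
memory block 1: place 14 MB, 8 MB left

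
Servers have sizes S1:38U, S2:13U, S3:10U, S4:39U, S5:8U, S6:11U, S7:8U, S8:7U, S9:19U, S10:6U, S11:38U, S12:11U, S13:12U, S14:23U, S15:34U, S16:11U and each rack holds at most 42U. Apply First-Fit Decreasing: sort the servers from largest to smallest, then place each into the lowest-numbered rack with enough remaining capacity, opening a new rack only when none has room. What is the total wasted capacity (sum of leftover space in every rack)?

Sorted descending: 39, 38, 38, 34, 23, 19, 13, 12, 11, 11, 11, 10, 8, 8, 7, 6.
39U → rack 1 (remaining 3U)
38U → rack 2 (remaining 4U)
38U → rack 3 (remaining 4U)
34U → rack 4 (remaining 8U)
23U → rack 5 (remaining 19U)
19U → rack 5 (remaining 0U)
13U → rack 6 (remaining 29U)
12U → rack 6 (remaining 17U)
11U → rack 6 (remaining 6U)
11U → rack 7 (remaining 31U)
11U → rack 7 (remaining 20U)
10U → rack 7 (remaining 10U)
8U → rack 4 (remaining 0U)
8U → rack 7 (remaining 2U)
7U → rack 8 (remaining 35U)
6U → rack 6 (remaining 0U)
8 racks × 42U = 336U; used 288U; unused 48U.

48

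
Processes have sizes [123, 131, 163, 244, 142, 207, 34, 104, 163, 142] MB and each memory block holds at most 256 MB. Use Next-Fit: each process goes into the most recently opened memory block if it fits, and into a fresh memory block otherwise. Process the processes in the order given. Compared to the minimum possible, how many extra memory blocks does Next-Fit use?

1

Next-Fit: [123,131] [163] [244] [142] [207,34] [104] [163] [142] → 8 memory blocks.
7 processes exceed 128 MB (half the capacity), and no two of those can share a memory block, so at least 7 memory blocks are needed.
An optimal packing achieves that bound: [244] [207,34] [163] [163] [142,104] [142] [131,123] → 7 memory blocks.
Excess: 8 − 7 = 1.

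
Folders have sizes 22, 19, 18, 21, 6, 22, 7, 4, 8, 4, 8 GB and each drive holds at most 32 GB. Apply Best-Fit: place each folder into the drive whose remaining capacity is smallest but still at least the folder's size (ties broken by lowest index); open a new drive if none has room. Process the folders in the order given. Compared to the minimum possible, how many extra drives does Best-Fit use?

Best-Fit: [22,6,4] [19,4,8] [18] [21,8] [22,7] → 5 drives.
Total size 139 GB; any packing needs at least ⌈139/32⌉ = 5 drives.
So 5 is already optimal.

0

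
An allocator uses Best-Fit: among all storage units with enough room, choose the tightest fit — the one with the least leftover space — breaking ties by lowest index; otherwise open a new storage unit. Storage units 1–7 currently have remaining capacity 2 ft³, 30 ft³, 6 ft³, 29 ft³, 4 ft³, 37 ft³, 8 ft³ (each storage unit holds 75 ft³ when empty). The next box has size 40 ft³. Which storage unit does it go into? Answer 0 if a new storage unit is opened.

No storage unit has ≥ 40 ft³ free, so a new storage unit is opened.

0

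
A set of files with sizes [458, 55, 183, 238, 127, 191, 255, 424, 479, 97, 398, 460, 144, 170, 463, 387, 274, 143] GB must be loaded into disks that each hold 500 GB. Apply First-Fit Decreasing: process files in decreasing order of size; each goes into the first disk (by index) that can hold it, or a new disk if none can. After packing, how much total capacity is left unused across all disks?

554

Sorted descending: 479, 463, 460, 458, 424, 398, 387, 274, 255, 238, 191, 183, 170, 144, 143, 127, 97, 55.
disk 1: place 479 GB, 21 GB left
disk 2: place 463 GB, 37 GB left
disk 3: place 460 GB, 40 GB left
disk 4: place 458 GB, 42 GB left
disk 5: place 424 GB, 76 GB left
disk 6: place 398 GB, 102 GB left
disk 7: place 387 GB, 113 GB left
disk 8: place 274 GB, 226 GB left
disk 9: place 255 GB, 245 GB left
disk 9: place 238 GB, 7 GB left
disk 8: place 191 GB, 35 GB left
disk 10: place 183 GB, 317 GB left
disk 10: place 170 GB, 147 GB left
disk 10: place 144 GB, 3 GB left
disk 11: place 143 GB, 357 GB left
disk 11: place 127 GB, 230 GB left
disk 6: place 97 GB, 5 GB left
disk 5: place 55 GB, 21 GB left
11 disks × 500 GB = 5500 GB; used 4946 GB; unused 554 GB.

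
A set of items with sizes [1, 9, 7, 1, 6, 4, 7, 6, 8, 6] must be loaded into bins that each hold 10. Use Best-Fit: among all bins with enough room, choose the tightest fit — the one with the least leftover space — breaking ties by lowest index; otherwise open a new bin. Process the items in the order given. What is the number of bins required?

7

1 → bin 1 (remaining 9)
9 → bin 1 (remaining 0)
7 → bin 2 (remaining 3)
1 → bin 2 (remaining 2)
6 → bin 3 (remaining 4)
4 → bin 3 (remaining 0)
7 → bin 4 (remaining 3)
6 → bin 5 (remaining 4)
8 → bin 6 (remaining 2)
6 → bin 7 (remaining 4)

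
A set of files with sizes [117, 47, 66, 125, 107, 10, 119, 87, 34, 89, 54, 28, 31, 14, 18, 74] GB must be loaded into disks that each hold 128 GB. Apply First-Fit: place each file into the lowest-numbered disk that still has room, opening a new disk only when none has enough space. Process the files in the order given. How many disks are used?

9 disks

Put 117 GB in disk 1; 11 GB remain.
Put 47 GB in disk 2; 81 GB remain.
Put 66 GB in disk 2; 15 GB remain.
Put 125 GB in disk 3; 3 GB remain.
Put 107 GB in disk 4; 21 GB remain.
Put 10 GB in disk 1; 1 GB remain.
Put 119 GB in disk 5; 9 GB remain.
Put 87 GB in disk 6; 41 GB remain.
Put 34 GB in disk 6; 7 GB remain.
Put 89 GB in disk 7; 39 GB remain.
Put 54 GB in disk 8; 74 GB remain.
Put 28 GB in disk 7; 11 GB remain.
Put 31 GB in disk 8; 43 GB remain.
Put 14 GB in disk 2; 1 GB remain.
Put 18 GB in disk 4; 3 GB remain.
Put 74 GB in disk 9; 54 GB remain.
Final disks: [117,10] [47,66,14] [125] [107,18] [119] [87,34] [89,28] [54,31] [74].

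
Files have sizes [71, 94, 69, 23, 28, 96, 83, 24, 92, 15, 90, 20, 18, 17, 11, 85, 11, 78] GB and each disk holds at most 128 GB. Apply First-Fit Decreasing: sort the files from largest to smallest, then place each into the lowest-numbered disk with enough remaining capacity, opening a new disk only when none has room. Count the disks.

Sorted descending: 96, 94, 92, 90, 85, 83, 78, 71, 69, 28, 24, 23, 20, 18, 17, 15, 11, 11.
96 GB → disk 1 (remaining 32 GB)
94 GB → disk 2 (remaining 34 GB)
92 GB → disk 3 (remaining 36 GB)
90 GB → disk 4 (remaining 38 GB)
85 GB → disk 5 (remaining 43 GB)
83 GB → disk 6 (remaining 45 GB)
78 GB → disk 7 (remaining 50 GB)
71 GB → disk 8 (remaining 57 GB)
69 GB → disk 9 (remaining 59 GB)
28 GB → disk 1 (remaining 4 GB)
24 GB → disk 2 (remaining 10 GB)
23 GB → disk 3 (remaining 13 GB)
20 GB → disk 4 (remaining 18 GB)
18 GB → disk 4 (remaining 0 GB)
17 GB → disk 5 (remaining 26 GB)
15 GB → disk 5 (remaining 11 GB)
11 GB → disk 3 (remaining 2 GB)
11 GB → disk 5 (remaining 0 GB)

9 disks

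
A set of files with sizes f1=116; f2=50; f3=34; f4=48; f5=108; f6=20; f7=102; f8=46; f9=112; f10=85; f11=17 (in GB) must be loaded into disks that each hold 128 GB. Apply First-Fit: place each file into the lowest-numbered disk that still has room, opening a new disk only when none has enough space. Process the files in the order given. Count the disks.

f1 (116 GB) → disk 1 (remaining 12 GB)
f2 (50 GB) → disk 2 (remaining 78 GB)
f3 (34 GB) → disk 2 (remaining 44 GB)
f4 (48 GB) → disk 3 (remaining 80 GB)
f5 (108 GB) → disk 4 (remaining 20 GB)
f6 (20 GB) → disk 2 (remaining 24 GB)
f7 (102 GB) → disk 5 (remaining 26 GB)
f8 (46 GB) → disk 3 (remaining 34 GB)
f9 (112 GB) → disk 6 (remaining 16 GB)
f10 (85 GB) → disk 7 (remaining 43 GB)
f11 (17 GB) → disk 2 (remaining 7 GB)
Final disks: [116] [50,34,20,17] [48,46] [108] [102] [112] [85].

7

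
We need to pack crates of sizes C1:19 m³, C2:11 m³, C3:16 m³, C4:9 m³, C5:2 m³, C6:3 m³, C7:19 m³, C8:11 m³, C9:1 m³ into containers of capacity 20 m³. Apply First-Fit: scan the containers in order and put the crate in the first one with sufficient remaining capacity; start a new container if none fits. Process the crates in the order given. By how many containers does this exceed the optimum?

First-Fit: [19,1] [11,9] [16,2] [3,11] [19] → 5 containers.
Total size 91 m³; any packing needs at least ⌈91/20⌉ = 5 containers.
So 5 is already optimal.

0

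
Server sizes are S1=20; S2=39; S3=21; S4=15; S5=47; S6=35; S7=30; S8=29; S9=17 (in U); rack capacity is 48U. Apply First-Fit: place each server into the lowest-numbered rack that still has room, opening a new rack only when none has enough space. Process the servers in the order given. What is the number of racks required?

Put S1 (20U) in rack 1; 28U remain.
Put S2 (39U) in rack 2; 9U remain.
Put S3 (21U) in rack 1; 7U remain.
Put S4 (15U) in rack 3; 33U remain.
Put S5 (47U) in rack 4; 1U remain.
Put S6 (35U) in rack 5; 13U remain.
Put S7 (30U) in rack 3; 3U remain.
Put S8 (29U) in rack 6; 19U remain.
Put S9 (17U) in rack 6; 2U remain.
Final racks: [20,21] [39] [15,30] [47] [35] [29,17].

6 racks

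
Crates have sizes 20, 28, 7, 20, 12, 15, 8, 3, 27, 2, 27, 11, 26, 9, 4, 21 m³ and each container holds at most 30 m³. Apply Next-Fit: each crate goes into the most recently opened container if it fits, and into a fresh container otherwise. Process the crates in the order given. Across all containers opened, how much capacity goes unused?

90

20 m³ → container 1 (remaining 10 m³)
28 m³ → container 2 (remaining 2 m³)
7 m³ → container 3 (remaining 23 m³)
20 m³ → container 3 (remaining 3 m³)
12 m³ → container 4 (remaining 18 m³)
15 m³ → container 4 (remaining 3 m³)
8 m³ → container 5 (remaining 22 m³)
3 m³ → container 5 (remaining 19 m³)
27 m³ → container 6 (remaining 3 m³)
2 m³ → container 6 (remaining 1 m³)
27 m³ → container 7 (remaining 3 m³)
11 m³ → container 8 (remaining 19 m³)
26 m³ → container 9 (remaining 4 m³)
9 m³ → container 10 (remaining 21 m³)
4 m³ → container 10 (remaining 17 m³)
21 m³ → container 11 (remaining 9 m³)
11 containers × 30 m³ = 330 m³; used 240 m³; unused 90 m³.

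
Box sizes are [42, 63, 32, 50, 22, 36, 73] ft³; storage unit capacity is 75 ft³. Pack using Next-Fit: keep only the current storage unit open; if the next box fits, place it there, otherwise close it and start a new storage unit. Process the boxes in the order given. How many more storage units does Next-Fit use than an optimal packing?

Next-Fit: [42] [63] [32] [50,22] [36] [73] → 6 storage units.
Total size 318 ft³; any packing needs at least ⌈318/75⌉ = 5 storage units.
An optimal packing achieves that bound: [73] [63] [50,22] [42,32] [36] → 5 storage units.
Excess: 6 − 5 = 1.

1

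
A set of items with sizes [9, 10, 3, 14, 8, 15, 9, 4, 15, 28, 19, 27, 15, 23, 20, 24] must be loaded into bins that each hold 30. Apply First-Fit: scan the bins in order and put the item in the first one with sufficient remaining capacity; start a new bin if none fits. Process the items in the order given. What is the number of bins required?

10 bins

9 → bin 1 (remaining 21)
10 → bin 1 (remaining 11)
3 → bin 1 (remaining 8)
14 → bin 2 (remaining 16)
8 → bin 1 (remaining 0)
15 → bin 2 (remaining 1)
9 → bin 3 (remaining 21)
4 → bin 3 (remaining 17)
15 → bin 3 (remaining 2)
28 → bin 4 (remaining 2)
19 → bin 5 (remaining 11)
27 → bin 6 (remaining 3)
15 → bin 7 (remaining 15)
23 → bin 8 (remaining 7)
20 → bin 9 (remaining 10)
24 → bin 10 (remaining 6)
Final bins: [9,10,3,8] [14,15] [9,4,15] [28] [19] [27] [15] [23] [20] [24].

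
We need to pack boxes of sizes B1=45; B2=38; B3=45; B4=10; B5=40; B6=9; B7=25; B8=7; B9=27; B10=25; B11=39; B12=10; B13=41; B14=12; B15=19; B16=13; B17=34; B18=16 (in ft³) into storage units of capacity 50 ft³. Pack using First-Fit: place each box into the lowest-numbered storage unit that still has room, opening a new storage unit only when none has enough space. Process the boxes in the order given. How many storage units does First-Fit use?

storage unit 1: place B1 (45 ft³), 5 ft³ left
storage unit 2: place B2 (38 ft³), 12 ft³ left
storage unit 3: place B3 (45 ft³), 5 ft³ left
storage unit 2: place B4 (10 ft³), 2 ft³ left
storage unit 4: place B5 (40 ft³), 10 ft³ left
storage unit 4: place B6 (9 ft³), 1 ft³ left
storage unit 5: place B7 (25 ft³), 25 ft³ left
storage unit 5: place B8 (7 ft³), 18 ft³ left
storage unit 6: place B9 (27 ft³), 23 ft³ left
storage unit 7: place B10 (25 ft³), 25 ft³ left
storage unit 8: place B11 (39 ft³), 11 ft³ left
storage unit 5: place B12 (10 ft³), 8 ft³ left
storage unit 9: place B13 (41 ft³), 9 ft³ left
storage unit 6: place B14 (12 ft³), 11 ft³ left
storage unit 7: place B15 (19 ft³), 6 ft³ left
storage unit 10: place B16 (13 ft³), 37 ft³ left
storage unit 10: place B17 (34 ft³), 3 ft³ left
storage unit 11: place B18 (16 ft³), 34 ft³ left
Final storage units: [45] [38,10] [45] [40,9] [25,7,10] [27,12] [25,19] [39] [41] [13,34] [16].

11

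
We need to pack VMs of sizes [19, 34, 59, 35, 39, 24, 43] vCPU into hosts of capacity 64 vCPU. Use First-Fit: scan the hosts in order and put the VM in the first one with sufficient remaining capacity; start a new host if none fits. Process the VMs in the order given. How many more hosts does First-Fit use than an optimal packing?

First-Fit: [19,34] [59] [35,24] [39] [43] → 5 hosts.
5 VMs exceed 32 vCPU (half the capacity), and no two of those can share a host, so at least 5 hosts are needed.
So 5 is already optimal.

0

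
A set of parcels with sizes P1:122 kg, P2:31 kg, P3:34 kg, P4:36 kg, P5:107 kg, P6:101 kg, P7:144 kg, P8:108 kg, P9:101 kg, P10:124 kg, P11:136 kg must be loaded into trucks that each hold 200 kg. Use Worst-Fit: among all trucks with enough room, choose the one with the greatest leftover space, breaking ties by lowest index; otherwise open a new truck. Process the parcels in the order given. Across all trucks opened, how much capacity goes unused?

556

truck 1: place P1 (122 kg), 78 kg left
truck 1: place P2 (31 kg), 47 kg left
truck 1: place P3 (34 kg), 13 kg left
truck 2: place P4 (36 kg), 164 kg left
truck 2: place P5 (107 kg), 57 kg left
truck 3: place P6 (101 kg), 99 kg left
truck 4: place P7 (144 kg), 56 kg left
truck 5: place P8 (108 kg), 92 kg left
truck 6: place P9 (101 kg), 99 kg left
truck 7: place P10 (124 kg), 76 kg left
truck 8: place P11 (136 kg), 64 kg left
8 trucks × 200 kg = 1600 kg; used 1044 kg; unused 556 kg.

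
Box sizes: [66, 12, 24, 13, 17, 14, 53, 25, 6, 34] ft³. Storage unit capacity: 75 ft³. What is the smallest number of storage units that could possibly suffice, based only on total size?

4

Total size = 66 + 12 + 24 + 13 + 17 + 14 + 53 + 25 + 6 + 34 = 264 ft³.
⌈264 / 75⌉ = 4.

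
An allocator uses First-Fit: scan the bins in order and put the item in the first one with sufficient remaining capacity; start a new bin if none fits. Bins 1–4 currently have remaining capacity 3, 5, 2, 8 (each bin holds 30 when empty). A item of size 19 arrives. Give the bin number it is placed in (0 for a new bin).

No bin has ≥ 19 free, so a new bin is opened.

0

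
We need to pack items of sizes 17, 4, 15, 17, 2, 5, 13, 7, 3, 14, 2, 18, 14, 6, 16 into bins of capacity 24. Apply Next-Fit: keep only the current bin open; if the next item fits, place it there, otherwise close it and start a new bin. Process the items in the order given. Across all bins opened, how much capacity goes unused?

39

bin 1: place 17, 7 left
bin 1: place 4, 3 left
bin 2: place 15, 9 left
bin 3: place 17, 7 left
bin 3: place 2, 5 left
bin 3: place 5, 0 left
bin 4: place 13, 11 left
bin 4: place 7, 4 left
bin 4: place 3, 1 left
bin 5: place 14, 10 left
bin 5: place 2, 8 left
bin 6: place 18, 6 left
bin 7: place 14, 10 left
bin 7: place 6, 4 left
bin 8: place 16, 8 left
8 bins × 24 = 192; used 153; unused 39.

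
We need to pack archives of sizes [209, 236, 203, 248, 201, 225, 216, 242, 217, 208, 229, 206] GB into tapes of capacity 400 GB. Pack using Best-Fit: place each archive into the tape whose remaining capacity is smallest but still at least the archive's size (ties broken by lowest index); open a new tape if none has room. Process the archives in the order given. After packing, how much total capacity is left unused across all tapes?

2160

tape 1: place 209 GB, 191 GB left
tape 2: place 236 GB, 164 GB left
tape 3: place 203 GB, 197 GB left
tape 4: place 248 GB, 152 GB left
tape 5: place 201 GB, 199 GB left
tape 6: place 225 GB, 175 GB left
tape 7: place 216 GB, 184 GB left
tape 8: place 242 GB, 158 GB left
tape 9: place 217 GB, 183 GB left
tape 10: place 208 GB, 192 GB left
tape 11: place 229 GB, 171 GB left
tape 12: place 206 GB, 194 GB left
12 tapes × 400 GB = 4800 GB; used 2640 GB; unused 2160 GB.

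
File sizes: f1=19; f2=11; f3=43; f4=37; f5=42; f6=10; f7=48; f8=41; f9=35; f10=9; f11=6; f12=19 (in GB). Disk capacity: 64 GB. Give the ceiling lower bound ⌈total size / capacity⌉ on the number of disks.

5

Total size = 19 + 11 + 43 + 37 + 42 + 10 + 48 + 41 + 35 + 9 + 6 + 19 = 320 GB.
⌈320 / 64⌉ = 5.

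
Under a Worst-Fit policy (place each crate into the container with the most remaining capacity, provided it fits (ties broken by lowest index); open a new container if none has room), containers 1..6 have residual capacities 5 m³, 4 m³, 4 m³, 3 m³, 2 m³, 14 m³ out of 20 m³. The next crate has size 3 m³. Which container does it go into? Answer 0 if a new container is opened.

Containers with room: container 1 (5 m³), container 2 (4 m³), container 3 (4 m³), container 4 (3 m³), container 6 (14 m³).
Most room is container 6 with 14 m³ free.

6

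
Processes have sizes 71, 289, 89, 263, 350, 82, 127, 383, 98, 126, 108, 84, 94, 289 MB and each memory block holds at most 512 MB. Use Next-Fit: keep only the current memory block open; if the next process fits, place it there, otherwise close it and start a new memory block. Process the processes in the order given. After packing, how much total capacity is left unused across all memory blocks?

619

Put 71 MB in memory block 1; 441 MB remain.
Put 289 MB in memory block 1; 152 MB remain.
Put 89 MB in memory block 1; 63 MB remain.
Put 263 MB in memory block 2; 249 MB remain.
Put 350 MB in memory block 3; 162 MB remain.
Put 82 MB in memory block 3; 80 MB remain.
Put 127 MB in memory block 4; 385 MB remain.
Put 383 MB in memory block 4; 2 MB remain.
Put 98 MB in memory block 5; 414 MB remain.
Put 126 MB in memory block 5; 288 MB remain.
Put 108 MB in memory block 5; 180 MB remain.
Put 84 MB in memory block 5; 96 MB remain.
Put 94 MB in memory block 5; 2 MB remain.
Put 289 MB in memory block 6; 223 MB remain.
6 memory blocks × 512 MB = 3072 MB; used 2453 MB; unused 619 MB.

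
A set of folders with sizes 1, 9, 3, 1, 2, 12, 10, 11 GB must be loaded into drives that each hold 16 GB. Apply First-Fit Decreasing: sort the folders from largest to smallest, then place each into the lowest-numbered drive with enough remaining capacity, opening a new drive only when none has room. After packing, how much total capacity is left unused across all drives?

Sorted descending: 12, 11, 10, 9, 3, 2, 1, 1.
12 GB → drive 1 (remaining 4 GB)
11 GB → drive 2 (remaining 5 GB)
10 GB → drive 3 (remaining 6 GB)
9 GB → drive 4 (remaining 7 GB)
3 GB → drive 1 (remaining 1 GB)
2 GB → drive 2 (remaining 3 GB)
1 GB → drive 1 (remaining 0 GB)
1 GB → drive 2 (remaining 2 GB)
4 drives × 16 GB = 64 GB; used 49 GB; unused 15 GB.

15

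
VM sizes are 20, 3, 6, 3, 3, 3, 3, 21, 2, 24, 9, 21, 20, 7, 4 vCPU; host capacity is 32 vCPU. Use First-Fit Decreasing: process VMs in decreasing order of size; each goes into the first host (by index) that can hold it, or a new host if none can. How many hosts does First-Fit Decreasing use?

Sorted descending: 24, 21, 21, 20, 20, 9, 7, 6, 4, 3, 3, 3, 3, 3, 2.
Put 24 vCPU in host 1; 8 vCPU remain.
Put 21 vCPU in host 2; 11 vCPU remain.
Put 21 vCPU in host 3; 11 vCPU remain.
Put 20 vCPU in host 4; 12 vCPU remain.
Put 20 vCPU in host 5; 12 vCPU remain.
Put 9 vCPU in host 2; 2 vCPU remain.
Put 7 vCPU in host 1; 1 vCPU remain.
Put 6 vCPU in host 3; 5 vCPU remain.
Put 4 vCPU in host 3; 1 vCPU remain.
Put 3 vCPU in host 4; 9 vCPU remain.
Put 3 vCPU in host 4; 6 vCPU remain.
Put 3 vCPU in host 4; 3 vCPU remain.
Put 3 vCPU in host 4; 0 vCPU remain.
Put 3 vCPU in host 5; 9 vCPU remain.
Put 2 vCPU in host 2; 0 vCPU remain.

5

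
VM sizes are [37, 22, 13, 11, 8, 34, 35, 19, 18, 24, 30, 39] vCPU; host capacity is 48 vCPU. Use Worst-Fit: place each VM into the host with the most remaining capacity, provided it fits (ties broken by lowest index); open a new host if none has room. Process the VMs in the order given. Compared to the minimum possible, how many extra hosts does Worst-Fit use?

1

Worst-Fit: [37,8] [22,13,11] [34] [35] [19,18] [24] [30] [39] → 8 hosts.
Total size 290 vCPU; any packing needs at least ⌈290/48⌉ = 7 hosts.
An optimal packing achieves that bound: [39,8] [37,11] [35,13] [34] [30,18] [24,22] [19] → 7 hosts.
Excess: 8 − 7 = 1.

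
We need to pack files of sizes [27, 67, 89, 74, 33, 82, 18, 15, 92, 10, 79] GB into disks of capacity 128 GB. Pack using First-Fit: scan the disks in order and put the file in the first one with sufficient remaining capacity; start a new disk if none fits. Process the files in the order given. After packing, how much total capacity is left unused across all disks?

27 GB → disk 1 (remaining 101 GB)
67 GB → disk 1 (remaining 34 GB)
89 GB → disk 2 (remaining 39 GB)
74 GB → disk 3 (remaining 54 GB)
33 GB → disk 1 (remaining 1 GB)
82 GB → disk 4 (remaining 46 GB)
18 GB → disk 2 (remaining 21 GB)
15 GB → disk 2 (remaining 6 GB)
92 GB → disk 5 (remaining 36 GB)
10 GB → disk 3 (remaining 44 GB)
79 GB → disk 6 (remaining 49 GB)
6 disks × 128 GB = 768 GB; used 586 GB; unused 182 GB.

182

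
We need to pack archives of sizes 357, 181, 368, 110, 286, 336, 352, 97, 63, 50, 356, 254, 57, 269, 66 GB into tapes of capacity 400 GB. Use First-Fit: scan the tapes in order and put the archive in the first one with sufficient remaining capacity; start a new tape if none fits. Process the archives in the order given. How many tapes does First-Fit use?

9 tapes

Put 357 GB in tape 1; 43 GB remain.
Put 181 GB in tape 2; 219 GB remain.
Put 368 GB in tape 3; 32 GB remain.
Put 110 GB in tape 2; 109 GB remain.
Put 286 GB in tape 4; 114 GB remain.
Put 336 GB in tape 5; 64 GB remain.
Put 352 GB in tape 6; 48 GB remain.
Put 97 GB in tape 2; 12 GB remain.
Put 63 GB in tape 4; 51 GB remain.
Put 50 GB in tape 4; 1 GB remain.
Put 356 GB in tape 7; 44 GB remain.
Put 254 GB in tape 8; 146 GB remain.
Put 57 GB in tape 5; 7 GB remain.
Put 269 GB in tape 9; 131 GB remain.
Put 66 GB in tape 8; 80 GB remain.
Final tapes: [357] [181,110,97] [368] [286,63,50] [336,57] [352] [356] [254,66] [269].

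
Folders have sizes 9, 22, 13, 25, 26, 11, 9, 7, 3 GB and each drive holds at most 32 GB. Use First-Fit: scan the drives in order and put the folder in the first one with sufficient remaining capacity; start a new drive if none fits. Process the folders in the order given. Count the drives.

Put 9 GB in drive 1; 23 GB remain.
Put 22 GB in drive 1; 1 GB remain.
Put 13 GB in drive 2; 19 GB remain.
Put 25 GB in drive 3; 7 GB remain.
Put 26 GB in drive 4; 6 GB remain.
Put 11 GB in drive 2; 8 GB remain.
Put 9 GB in drive 5; 23 GB remain.
Put 7 GB in drive 2; 1 GB remain.
Put 3 GB in drive 3; 4 GB remain.

5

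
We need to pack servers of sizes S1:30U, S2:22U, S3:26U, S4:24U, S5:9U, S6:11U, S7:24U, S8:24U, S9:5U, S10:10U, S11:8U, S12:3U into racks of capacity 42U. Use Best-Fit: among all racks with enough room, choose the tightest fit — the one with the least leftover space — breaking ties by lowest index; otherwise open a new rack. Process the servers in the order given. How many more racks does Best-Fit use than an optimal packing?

0

Best-Fit: [30,9,3] [22] [26,11,5] [24,10,8] [24] [24] → 6 racks.
6 servers exceed 21U (half the capacity), and no two of those can share a rack, so at least 6 racks are needed.
So 6 is already optimal.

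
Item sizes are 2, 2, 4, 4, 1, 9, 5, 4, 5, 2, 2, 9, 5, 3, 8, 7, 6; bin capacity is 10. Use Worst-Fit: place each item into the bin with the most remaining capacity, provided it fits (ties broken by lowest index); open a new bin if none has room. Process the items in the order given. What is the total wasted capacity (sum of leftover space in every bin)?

Put 2 in bin 1; 8 remain.
Put 2 in bin 1; 6 remain.
Put 4 in bin 1; 2 remain.
Put 4 in bin 2; 6 remain.
Put 1 in bin 2; 5 remain.
Put 9 in bin 3; 1 remain.
Put 5 in bin 2; 0 remain.
Put 4 in bin 4; 6 remain.
Put 5 in bin 4; 1 remain.
Put 2 in bin 1; 0 remain.
Put 2 in bin 5; 8 remain.
Put 9 in bin 6; 1 remain.
Put 5 in bin 5; 3 remain.
Put 3 in bin 5; 0 remain.
Put 8 in bin 7; 2 remain.
Put 7 in bin 8; 3 remain.
Put 6 in bin 9; 4 remain.
9 bins × 10 = 90; used 78; unused 12.

12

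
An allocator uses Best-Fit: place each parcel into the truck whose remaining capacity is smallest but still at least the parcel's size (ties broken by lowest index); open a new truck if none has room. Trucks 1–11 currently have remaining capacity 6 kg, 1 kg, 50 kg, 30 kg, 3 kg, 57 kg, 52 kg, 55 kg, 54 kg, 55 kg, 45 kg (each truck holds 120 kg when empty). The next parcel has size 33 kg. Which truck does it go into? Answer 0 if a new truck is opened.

11

Trucks with room: truck 3 (50 kg), truck 6 (57 kg), truck 7 (52 kg), truck 8 (55 kg), truck 9 (54 kg), truck 10 (55 kg), truck 11 (45 kg).
Tightest fit is truck 11 with 45 kg free.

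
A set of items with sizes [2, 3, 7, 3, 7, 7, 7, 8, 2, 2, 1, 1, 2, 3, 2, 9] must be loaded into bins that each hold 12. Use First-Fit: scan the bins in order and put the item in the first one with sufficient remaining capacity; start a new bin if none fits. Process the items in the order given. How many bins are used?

bin 1: place 2, 10 left
bin 1: place 3, 7 left
bin 1: place 7, 0 left
bin 2: place 3, 9 left
bin 2: place 7, 2 left
bin 3: place 7, 5 left
bin 4: place 7, 5 left
bin 5: place 8, 4 left
bin 2: place 2, 0 left
bin 3: place 2, 3 left
bin 3: place 1, 2 left
bin 3: place 1, 1 left
bin 4: place 2, 3 left
bin 4: place 3, 0 left
bin 5: place 2, 2 left
bin 6: place 9, 3 left
Final bins: [2,3,7] [3,7,2] [7,2,1,1] [7,2,3] [8,2] [9].

6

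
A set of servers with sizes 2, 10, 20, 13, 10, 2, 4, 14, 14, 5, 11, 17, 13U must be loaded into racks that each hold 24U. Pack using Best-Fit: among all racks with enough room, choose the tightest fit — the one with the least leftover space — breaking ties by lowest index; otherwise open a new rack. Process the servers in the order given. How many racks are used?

7 racks

2U → rack 1 (remaining 22U)
10U → rack 1 (remaining 12U)
20U → rack 2 (remaining 4U)
13U → rack 3 (remaining 11U)
10U → rack 3 (remaining 1U)
2U → rack 2 (remaining 2U)
4U → rack 1 (remaining 8U)
14U → rack 4 (remaining 10U)
14U → rack 5 (remaining 10U)
5U → rack 1 (remaining 3U)
11U → rack 6 (remaining 13U)
17U → rack 7 (remaining 7U)
13U → rack 6 (remaining 0U)
Final racks: [2,10,4,5] [20,2] [13,10] [14] [14] [11,13] [17].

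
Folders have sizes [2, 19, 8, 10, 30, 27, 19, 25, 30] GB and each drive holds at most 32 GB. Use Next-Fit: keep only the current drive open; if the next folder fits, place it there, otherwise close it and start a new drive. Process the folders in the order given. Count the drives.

drive 1: place 2 GB, 30 GB left
drive 1: place 19 GB, 11 GB left
drive 1: place 8 GB, 3 GB left
drive 2: place 10 GB, 22 GB left
drive 3: place 30 GB, 2 GB left
drive 4: place 27 GB, 5 GB left
drive 5: place 19 GB, 13 GB left
drive 6: place 25 GB, 7 GB left
drive 7: place 30 GB, 2 GB left
Final drives: [2,19,8] [10] [30] [27] [19] [25] [30].

7 drives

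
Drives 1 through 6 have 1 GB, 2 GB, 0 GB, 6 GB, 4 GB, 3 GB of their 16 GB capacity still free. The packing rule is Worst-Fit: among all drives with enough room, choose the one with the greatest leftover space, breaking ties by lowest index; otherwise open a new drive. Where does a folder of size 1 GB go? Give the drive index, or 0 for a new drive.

Drives with room: drive 1 (1 GB), drive 2 (2 GB), drive 4 (6 GB), drive 5 (4 GB), drive 6 (3 GB).
Most room is drive 4 with 6 GB free.

4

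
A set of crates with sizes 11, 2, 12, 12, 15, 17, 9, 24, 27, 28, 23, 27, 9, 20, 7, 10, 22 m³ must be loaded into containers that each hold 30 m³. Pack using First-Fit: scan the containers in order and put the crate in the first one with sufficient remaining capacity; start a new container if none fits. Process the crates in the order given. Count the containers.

container 1: place 11 m³, 19 m³ left
container 1: place 2 m³, 17 m³ left
container 1: place 12 m³, 5 m³ left
container 2: place 12 m³, 18 m³ left
container 2: place 15 m³, 3 m³ left
container 3: place 17 m³, 13 m³ left
container 3: place 9 m³, 4 m³ left
container 4: place 24 m³, 6 m³ left
container 5: place 27 m³, 3 m³ left
container 6: place 28 m³, 2 m³ left
container 7: place 23 m³, 7 m³ left
container 8: place 27 m³, 3 m³ left
container 9: place 9 m³, 21 m³ left
container 9: place 20 m³, 1 m³ left
container 7: place 7 m³, 0 m³ left
container 10: place 10 m³, 20 m³ left
container 11: place 22 m³, 8 m³ left
Final containers: [11,2,12] [12,15] [17,9] [24] [27] [28] [23,7] [27] [9,20] [10] [22].

11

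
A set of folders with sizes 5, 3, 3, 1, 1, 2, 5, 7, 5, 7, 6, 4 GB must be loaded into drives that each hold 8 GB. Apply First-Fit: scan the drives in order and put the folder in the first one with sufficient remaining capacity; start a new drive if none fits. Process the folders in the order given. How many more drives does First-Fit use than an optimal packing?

First-Fit: [5,3] [3,1,1,2] [5] [7] [5] [7] [6] [4] → 8 drives.
Total size 49 GB; any packing needs at least ⌈49/8⌉ = 7 drives.
An optimal packing achieves that bound: [7,1] [7,1] [6,2] [5,3] [5,3] [5] [4] → 7 drives.
Excess: 8 − 7 = 1.

1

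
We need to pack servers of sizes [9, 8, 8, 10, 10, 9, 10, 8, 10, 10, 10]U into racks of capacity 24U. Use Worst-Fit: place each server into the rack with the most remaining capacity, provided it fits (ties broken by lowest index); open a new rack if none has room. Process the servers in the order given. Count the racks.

Put 9U in rack 1; 15U remain.
Put 8U in rack 1; 7U remain.
Put 8U in rack 2; 16U remain.
Put 10U in rack 2; 6U remain.
Put 10U in rack 3; 14U remain.
Put 9U in rack 3; 5U remain.
Put 10U in rack 4; 14U remain.
Put 8U in rack 4; 6U remain.
Put 10U in rack 5; 14U remain.
Put 10U in rack 5; 4U remain.
Put 10U in rack 6; 14U remain.
Final racks: [9,8] [8,10] [10,9] [10,8] [10,10] [10].

6 racks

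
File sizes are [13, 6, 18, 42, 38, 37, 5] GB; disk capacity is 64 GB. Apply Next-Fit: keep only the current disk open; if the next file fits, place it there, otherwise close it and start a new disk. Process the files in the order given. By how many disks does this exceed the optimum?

1

Next-Fit: [13,6,18] [42] [38] [37,5] → 4 disks.
Total size 159 GB; any packing needs at least ⌈159/64⌉ = 3 disks.
An optimal packing achieves that bound: [42,18] [38,13,6,5] [37] → 3 disks.
Excess: 4 − 3 = 1.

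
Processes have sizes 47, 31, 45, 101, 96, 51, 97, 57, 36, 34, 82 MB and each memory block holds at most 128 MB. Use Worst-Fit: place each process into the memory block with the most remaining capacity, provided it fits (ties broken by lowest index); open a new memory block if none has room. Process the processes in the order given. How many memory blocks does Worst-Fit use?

7

47 MB → memory block 1 (remaining 81 MB)
31 MB → memory block 1 (remaining 50 MB)
45 MB → memory block 1 (remaining 5 MB)
101 MB → memory block 2 (remaining 27 MB)
96 MB → memory block 3 (remaining 32 MB)
51 MB → memory block 4 (remaining 77 MB)
97 MB → memory block 5 (remaining 31 MB)
57 MB → memory block 4 (remaining 20 MB)
36 MB → memory block 6 (remaining 92 MB)
34 MB → memory block 6 (remaining 58 MB)
82 MB → memory block 7 (remaining 46 MB)
Final memory blocks: [47,31,45] [101] [96] [51,57] [97] [36,34] [82].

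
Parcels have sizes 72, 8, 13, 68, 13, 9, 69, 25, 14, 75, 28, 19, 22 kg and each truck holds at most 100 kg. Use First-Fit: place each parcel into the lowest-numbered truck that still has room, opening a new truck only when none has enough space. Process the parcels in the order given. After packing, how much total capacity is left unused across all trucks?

Put 72 kg in truck 1; 28 kg remain.
Put 8 kg in truck 1; 20 kg remain.
Put 13 kg in truck 1; 7 kg remain.
Put 68 kg in truck 2; 32 kg remain.
Put 13 kg in truck 2; 19 kg remain.
Put 9 kg in truck 2; 10 kg remain.
Put 69 kg in truck 3; 31 kg remain.
Put 25 kg in truck 3; 6 kg remain.
Put 14 kg in truck 4; 86 kg remain.
Put 75 kg in truck 4; 11 kg remain.
Put 28 kg in truck 5; 72 kg remain.
Put 19 kg in truck 5; 53 kg remain.
Put 22 kg in truck 5; 31 kg remain.
5 trucks × 100 kg = 500 kg; used 435 kg; unused 65 kg.

65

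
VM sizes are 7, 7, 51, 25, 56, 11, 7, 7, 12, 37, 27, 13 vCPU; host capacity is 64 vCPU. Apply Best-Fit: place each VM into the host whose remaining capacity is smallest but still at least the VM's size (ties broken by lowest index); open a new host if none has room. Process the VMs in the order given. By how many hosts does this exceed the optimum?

0

Best-Fit: [7,7,25,7,12] [51,11] [56,7] [37,27] [13] → 5 hosts.
Total size 260 vCPU; any packing needs at least ⌈260/64⌉ = 5 hosts.
So 5 is already optimal.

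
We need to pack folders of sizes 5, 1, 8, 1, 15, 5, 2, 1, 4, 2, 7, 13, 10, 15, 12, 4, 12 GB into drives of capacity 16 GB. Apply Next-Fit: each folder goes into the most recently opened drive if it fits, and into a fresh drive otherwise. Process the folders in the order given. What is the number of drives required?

9

Put 5 GB in drive 1; 11 GB remain.
Put 1 GB in drive 1; 10 GB remain.
Put 8 GB in drive 1; 2 GB remain.
Put 1 GB in drive 1; 1 GB remain.
Put 15 GB in drive 2; 1 GB remain.
Put 5 GB in drive 3; 11 GB remain.
Put 2 GB in drive 3; 9 GB remain.
Put 1 GB in drive 3; 8 GB remain.
Put 4 GB in drive 3; 4 GB remain.
Put 2 GB in drive 3; 2 GB remain.
Put 7 GB in drive 4; 9 GB remain.
Put 13 GB in drive 5; 3 GB remain.
Put 10 GB in drive 6; 6 GB remain.
Put 15 GB in drive 7; 1 GB remain.
Put 12 GB in drive 8; 4 GB remain.
Put 4 GB in drive 8; 0 GB remain.
Put 12 GB in drive 9; 4 GB remain.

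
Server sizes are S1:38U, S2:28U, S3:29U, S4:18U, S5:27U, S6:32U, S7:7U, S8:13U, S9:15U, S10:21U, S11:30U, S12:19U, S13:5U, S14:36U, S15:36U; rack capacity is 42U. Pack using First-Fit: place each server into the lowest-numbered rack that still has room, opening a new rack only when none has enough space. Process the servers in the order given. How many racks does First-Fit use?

rack 1: place S1 (38U), 4U left
rack 2: place S2 (28U), 14U left
rack 3: place S3 (29U), 13U left
rack 4: place S4 (18U), 24U left
rack 5: place S5 (27U), 15U left
rack 6: place S6 (32U), 10U left
rack 2: place S7 (7U), 7U left
rack 3: place S8 (13U), 0U left
rack 4: place S9 (15U), 9U left
rack 7: place S10 (21U), 21U left
rack 8: place S11 (30U), 12U left
rack 7: place S12 (19U), 2U left
rack 2: place S13 (5U), 2U left
rack 9: place S14 (36U), 6U left
rack 10: place S15 (36U), 6U left

10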